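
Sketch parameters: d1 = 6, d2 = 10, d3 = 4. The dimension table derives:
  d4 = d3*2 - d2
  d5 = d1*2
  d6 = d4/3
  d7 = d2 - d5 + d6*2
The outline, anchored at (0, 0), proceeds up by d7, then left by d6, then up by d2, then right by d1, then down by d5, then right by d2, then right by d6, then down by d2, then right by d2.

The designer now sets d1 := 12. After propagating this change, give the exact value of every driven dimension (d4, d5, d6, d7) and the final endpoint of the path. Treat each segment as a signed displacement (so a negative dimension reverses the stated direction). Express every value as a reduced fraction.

Apply edit: d1 := 12
  d4 = d3*2 - d2 = -2
  d5 = d1*2 = 24
  d6 = d4/3 = -2/3
  d7 = d2 - d5 + d6*2 = -46/3
Walk from origin (0, 0):
  seg 1: up by d7 = -46/3 → (0, -46/3)
  seg 2: left by d6 = -2/3 → (2/3, -46/3)
  seg 3: up by d2 = 10 → (2/3, -16/3)
  seg 4: right by d1 = 12 → (38/3, -16/3)
  seg 5: down by d5 = 24 → (38/3, -88/3)
  seg 6: right by d2 = 10 → (68/3, -88/3)
  seg 7: right by d6 = -2/3 → (22, -88/3)
  seg 8: down by d2 = 10 → (22, -118/3)
  seg 9: right by d2 = 10 → (32, -118/3)

d4 = -2
d5 = 24
d6 = -2/3
d7 = -46/3
endpoint = (32, -118/3)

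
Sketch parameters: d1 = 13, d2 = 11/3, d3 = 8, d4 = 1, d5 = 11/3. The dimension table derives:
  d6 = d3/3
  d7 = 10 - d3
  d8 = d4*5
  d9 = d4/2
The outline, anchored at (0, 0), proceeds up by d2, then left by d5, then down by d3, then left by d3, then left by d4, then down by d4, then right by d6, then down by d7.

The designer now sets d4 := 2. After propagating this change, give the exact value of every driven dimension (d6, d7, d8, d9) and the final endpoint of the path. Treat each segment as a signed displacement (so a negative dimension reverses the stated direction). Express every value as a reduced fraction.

d6 = 8/3
d7 = 2
d8 = 10
d9 = 1
endpoint = (-11, -25/3)

Apply edit: d4 := 2
  d6 = d3/3 = 8/3
  d7 = 10 - d3 = 2
  d8 = d4*5 = 10
  d9 = d4/2 = 1
Walk from origin (0, 0):
  seg 1: up by d2 = 11/3 → (0, 11/3)
  seg 2: left by d5 = 11/3 → (-11/3, 11/3)
  seg 3: down by d3 = 8 → (-11/3, -13/3)
  seg 4: left by d3 = 8 → (-35/3, -13/3)
  seg 5: left by d4 = 2 → (-41/3, -13/3)
  seg 6: down by d4 = 2 → (-41/3, -19/3)
  seg 7: right by d6 = 8/3 → (-11, -19/3)
  seg 8: down by d7 = 2 → (-11, -25/3)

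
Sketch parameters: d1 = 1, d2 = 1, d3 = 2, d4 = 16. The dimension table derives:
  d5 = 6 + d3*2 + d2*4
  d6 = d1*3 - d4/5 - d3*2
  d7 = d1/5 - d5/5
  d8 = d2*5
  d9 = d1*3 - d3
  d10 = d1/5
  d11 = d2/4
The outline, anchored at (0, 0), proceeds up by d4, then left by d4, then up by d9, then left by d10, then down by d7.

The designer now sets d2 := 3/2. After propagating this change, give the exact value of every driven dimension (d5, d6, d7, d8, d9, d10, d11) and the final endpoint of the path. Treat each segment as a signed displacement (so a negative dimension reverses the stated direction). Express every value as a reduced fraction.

Apply edit: d2 := 3/2
  d5 = 6 + d3*2 + d2*4 = 16
  d6 = d1*3 - d4/5 - d3*2 = -21/5
  d7 = d1/5 - d5/5 = -3
  d8 = d2*5 = 15/2
  d9 = d1*3 - d3 = 1
  d10 = d1/5 = 1/5
  d11 = d2/4 = 3/8
Walk from origin (0, 0):
  seg 1: up by d4 = 16 → (0, 16)
  seg 2: left by d4 = 16 → (-16, 16)
  seg 3: up by d9 = 1 → (-16, 17)
  seg 4: left by d10 = 1/5 → (-81/5, 17)
  seg 5: down by d7 = -3 → (-81/5, 20)

d5 = 16
d6 = -21/5
d7 = -3
d8 = 15/2
d9 = 1
d10 = 1/5
d11 = 3/8
endpoint = (-81/5, 20)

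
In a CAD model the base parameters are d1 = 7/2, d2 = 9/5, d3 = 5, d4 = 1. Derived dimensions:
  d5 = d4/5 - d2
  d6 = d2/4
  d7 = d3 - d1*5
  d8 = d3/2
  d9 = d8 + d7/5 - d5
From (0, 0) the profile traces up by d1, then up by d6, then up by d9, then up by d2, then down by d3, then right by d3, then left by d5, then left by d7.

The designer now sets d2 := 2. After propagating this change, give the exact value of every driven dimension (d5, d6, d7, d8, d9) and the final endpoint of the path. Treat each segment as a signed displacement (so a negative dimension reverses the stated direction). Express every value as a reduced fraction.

Apply edit: d2 := 2
  d5 = d4/5 - d2 = -9/5
  d6 = d2/4 = 1/2
  d7 = d3 - d1*5 = -25/2
  d8 = d3/2 = 5/2
  d9 = d8 + d7/5 - d5 = 9/5
Walk from origin (0, 0):
  seg 1: up by d1 = 7/2 → (0, 7/2)
  seg 2: up by d6 = 1/2 → (0, 4)
  seg 3: up by d9 = 9/5 → (0, 29/5)
  seg 4: up by d2 = 2 → (0, 39/5)
  seg 5: down by d3 = 5 → (0, 14/5)
  seg 6: right by d3 = 5 → (5, 14/5)
  seg 7: left by d5 = -9/5 → (34/5, 14/5)
  seg 8: left by d7 = -25/2 → (193/10, 14/5)

d5 = -9/5
d6 = 1/2
d7 = -25/2
d8 = 5/2
d9 = 9/5
endpoint = (193/10, 14/5)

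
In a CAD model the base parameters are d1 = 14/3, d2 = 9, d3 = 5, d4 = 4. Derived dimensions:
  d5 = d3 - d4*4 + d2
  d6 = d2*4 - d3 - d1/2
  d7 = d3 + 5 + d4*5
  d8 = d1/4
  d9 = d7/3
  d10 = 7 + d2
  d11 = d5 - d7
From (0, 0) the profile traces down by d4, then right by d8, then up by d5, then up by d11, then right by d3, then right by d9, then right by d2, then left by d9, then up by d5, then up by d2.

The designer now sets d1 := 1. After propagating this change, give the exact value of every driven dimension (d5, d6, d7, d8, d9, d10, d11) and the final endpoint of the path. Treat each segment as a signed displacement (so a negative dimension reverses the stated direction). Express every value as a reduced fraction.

d5 = -2
d6 = 61/2
d7 = 30
d8 = 1/4
d9 = 10
d10 = 16
d11 = -32
endpoint = (57/4, -31)

Apply edit: d1 := 1
  d5 = d3 - d4*4 + d2 = -2
  d6 = d2*4 - d3 - d1/2 = 61/2
  d7 = d3 + 5 + d4*5 = 30
  d8 = d1/4 = 1/4
  d9 = d7/3 = 10
  d10 = 7 + d2 = 16
  d11 = d5 - d7 = -32
Walk from origin (0, 0):
  seg 1: down by d4 = 4 → (0, -4)
  seg 2: right by d8 = 1/4 → (1/4, -4)
  seg 3: up by d5 = -2 → (1/4, -6)
  seg 4: up by d11 = -32 → (1/4, -38)
  seg 5: right by d3 = 5 → (21/4, -38)
  seg 6: right by d9 = 10 → (61/4, -38)
  seg 7: right by d2 = 9 → (97/4, -38)
  seg 8: left by d9 = 10 → (57/4, -38)
  seg 9: up by d5 = -2 → (57/4, -40)
  seg 10: up by d2 = 9 → (57/4, -31)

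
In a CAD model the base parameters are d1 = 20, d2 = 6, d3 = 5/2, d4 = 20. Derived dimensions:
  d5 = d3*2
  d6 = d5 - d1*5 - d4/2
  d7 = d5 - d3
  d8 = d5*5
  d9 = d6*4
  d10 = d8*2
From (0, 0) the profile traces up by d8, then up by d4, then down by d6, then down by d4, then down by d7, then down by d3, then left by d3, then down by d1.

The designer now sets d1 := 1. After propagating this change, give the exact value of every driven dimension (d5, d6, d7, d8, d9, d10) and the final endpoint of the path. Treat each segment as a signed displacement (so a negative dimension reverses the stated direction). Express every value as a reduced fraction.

d5 = 5
d6 = -10
d7 = 5/2
d8 = 25
d9 = -40
d10 = 50
endpoint = (-5/2, 29)

Apply edit: d1 := 1
  d5 = d3*2 = 5
  d6 = d5 - d1*5 - d4/2 = -10
  d7 = d5 - d3 = 5/2
  d8 = d5*5 = 25
  d9 = d6*4 = -40
  d10 = d8*2 = 50
Walk from origin (0, 0):
  seg 1: up by d8 = 25 → (0, 25)
  seg 2: up by d4 = 20 → (0, 45)
  seg 3: down by d6 = -10 → (0, 55)
  seg 4: down by d4 = 20 → (0, 35)
  seg 5: down by d7 = 5/2 → (0, 65/2)
  seg 6: down by d3 = 5/2 → (0, 30)
  seg 7: left by d3 = 5/2 → (-5/2, 30)
  seg 8: down by d1 = 1 → (-5/2, 29)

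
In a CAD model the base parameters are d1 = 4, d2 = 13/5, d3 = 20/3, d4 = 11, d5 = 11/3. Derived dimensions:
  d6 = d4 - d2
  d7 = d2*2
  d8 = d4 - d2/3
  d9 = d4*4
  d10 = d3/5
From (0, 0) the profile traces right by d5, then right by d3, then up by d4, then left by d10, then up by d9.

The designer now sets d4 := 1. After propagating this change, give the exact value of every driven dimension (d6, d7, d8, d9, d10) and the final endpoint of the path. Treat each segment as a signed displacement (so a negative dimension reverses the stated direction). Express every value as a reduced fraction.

d6 = -8/5
d7 = 26/5
d8 = 2/15
d9 = 4
d10 = 4/3
endpoint = (9, 5)

Apply edit: d4 := 1
  d6 = d4 - d2 = -8/5
  d7 = d2*2 = 26/5
  d8 = d4 - d2/3 = 2/15
  d9 = d4*4 = 4
  d10 = d3/5 = 4/3
Walk from origin (0, 0):
  seg 1: right by d5 = 11/3 → (11/3, 0)
  seg 2: right by d3 = 20/3 → (31/3, 0)
  seg 3: up by d4 = 1 → (31/3, 1)
  seg 4: left by d10 = 4/3 → (9, 1)
  seg 5: up by d9 = 4 → (9, 5)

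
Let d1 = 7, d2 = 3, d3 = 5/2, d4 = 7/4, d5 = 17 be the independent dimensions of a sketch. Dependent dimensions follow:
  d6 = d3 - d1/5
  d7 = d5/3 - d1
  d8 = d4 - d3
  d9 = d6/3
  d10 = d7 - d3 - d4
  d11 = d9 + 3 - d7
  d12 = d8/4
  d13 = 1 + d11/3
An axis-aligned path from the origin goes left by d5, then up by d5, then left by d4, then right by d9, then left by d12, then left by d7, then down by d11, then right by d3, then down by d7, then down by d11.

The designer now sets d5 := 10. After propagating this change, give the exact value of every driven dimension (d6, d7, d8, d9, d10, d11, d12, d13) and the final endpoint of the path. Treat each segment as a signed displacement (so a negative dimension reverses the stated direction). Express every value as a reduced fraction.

Apply edit: d5 := 10
  d6 = d3 - d1/5 = 11/10
  d7 = d5/3 - d1 = -11/3
  d8 = d4 - d3 = -3/4
  d9 = d6/3 = 11/30
  d10 = d7 - d3 - d4 = -95/12
  d11 = d9 + 3 - d7 = 211/30
  d12 = d8/4 = -3/16
  d13 = 1 + d11/3 = 301/90
Walk from origin (0, 0):
  seg 1: left by d5 = 10 → (-10, 0)
  seg 2: up by d5 = 10 → (-10, 10)
  seg 3: left by d4 = 7/4 → (-47/4, 10)
  seg 4: right by d9 = 11/30 → (-683/60, 10)
  seg 5: left by d12 = -3/16 → (-2687/240, 10)
  seg 6: left by d7 = -11/3 → (-1807/240, 10)
  seg 7: down by d11 = 211/30 → (-1807/240, 89/30)
  seg 8: right by d3 = 5/2 → (-1207/240, 89/30)
  seg 9: down by d7 = -11/3 → (-1207/240, 199/30)
  seg 10: down by d11 = 211/30 → (-1207/240, -2/5)

d6 = 11/10
d7 = -11/3
d8 = -3/4
d9 = 11/30
d10 = -95/12
d11 = 211/30
d12 = -3/16
d13 = 301/90
endpoint = (-1207/240, -2/5)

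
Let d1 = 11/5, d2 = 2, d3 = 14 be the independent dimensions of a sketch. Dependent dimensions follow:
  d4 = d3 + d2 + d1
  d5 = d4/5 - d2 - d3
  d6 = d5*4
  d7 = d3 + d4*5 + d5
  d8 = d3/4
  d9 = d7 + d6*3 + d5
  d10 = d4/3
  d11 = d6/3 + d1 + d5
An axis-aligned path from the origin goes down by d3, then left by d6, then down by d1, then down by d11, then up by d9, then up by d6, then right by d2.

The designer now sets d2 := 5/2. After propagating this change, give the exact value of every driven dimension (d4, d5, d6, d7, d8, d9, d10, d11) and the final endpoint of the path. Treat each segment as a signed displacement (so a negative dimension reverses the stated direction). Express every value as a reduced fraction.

Apply edit: d2 := 5/2
  d4 = d3 + d2 + d1 = 187/10
  d5 = d4/5 - d2 - d3 = -319/25
  d6 = d5*4 = -1276/25
  d7 = d3 + d4*5 + d5 = 4737/50
  d8 = d3/4 = 7/2
  d9 = d7 + d6*3 + d5 = -3557/50
  d10 = d4/3 = 187/30
  d11 = d6/3 + d1 + d5 = -2068/75
Walk from origin (0, 0):
  seg 1: down by d3 = 14 → (0, -14)
  seg 2: left by d6 = -1276/25 → (1276/25, -14)
  seg 3: down by d1 = 11/5 → (1276/25, -81/5)
  seg 4: down by d11 = -2068/75 → (1276/25, 853/75)
  seg 5: up by d9 = -3557/50 → (1276/25, -1793/30)
  seg 6: up by d6 = -1276/25 → (1276/25, -16621/150)
  seg 7: right by d2 = 5/2 → (2677/50, -16621/150)

d4 = 187/10
d5 = -319/25
d6 = -1276/25
d7 = 4737/50
d8 = 7/2
d9 = -3557/50
d10 = 187/30
d11 = -2068/75
endpoint = (2677/50, -16621/150)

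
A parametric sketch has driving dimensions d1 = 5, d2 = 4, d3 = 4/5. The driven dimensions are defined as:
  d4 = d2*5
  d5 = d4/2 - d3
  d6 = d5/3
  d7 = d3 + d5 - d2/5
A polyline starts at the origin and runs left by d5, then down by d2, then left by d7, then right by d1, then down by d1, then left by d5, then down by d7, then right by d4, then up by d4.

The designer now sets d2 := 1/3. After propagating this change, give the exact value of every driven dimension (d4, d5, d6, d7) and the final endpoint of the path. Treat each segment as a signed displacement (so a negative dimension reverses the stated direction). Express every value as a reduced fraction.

d4 = 5/3
d5 = 1/30
d6 = 1/90
d7 = 23/30
endpoint = (35/6, -133/30)

Apply edit: d2 := 1/3
  d4 = d2*5 = 5/3
  d5 = d4/2 - d3 = 1/30
  d6 = d5/3 = 1/90
  d7 = d3 + d5 - d2/5 = 23/30
Walk from origin (0, 0):
  seg 1: left by d5 = 1/30 → (-1/30, 0)
  seg 2: down by d2 = 1/3 → (-1/30, -1/3)
  seg 3: left by d7 = 23/30 → (-4/5, -1/3)
  seg 4: right by d1 = 5 → (21/5, -1/3)
  seg 5: down by d1 = 5 → (21/5, -16/3)
  seg 6: left by d5 = 1/30 → (25/6, -16/3)
  seg 7: down by d7 = 23/30 → (25/6, -61/10)
  seg 8: right by d4 = 5/3 → (35/6, -61/10)
  seg 9: up by d4 = 5/3 → (35/6, -133/30)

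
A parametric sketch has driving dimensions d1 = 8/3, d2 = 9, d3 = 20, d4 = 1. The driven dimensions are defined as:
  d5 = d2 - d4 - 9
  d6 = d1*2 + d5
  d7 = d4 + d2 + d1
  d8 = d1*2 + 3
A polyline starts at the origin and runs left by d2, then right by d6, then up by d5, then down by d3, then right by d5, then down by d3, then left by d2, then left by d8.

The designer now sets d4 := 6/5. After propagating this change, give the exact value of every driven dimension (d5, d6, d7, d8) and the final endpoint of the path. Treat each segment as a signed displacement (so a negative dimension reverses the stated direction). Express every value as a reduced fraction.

d5 = -6/5
d6 = 62/15
d7 = 193/15
d8 = 25/3
endpoint = (-117/5, -206/5)

Apply edit: d4 := 6/5
  d5 = d2 - d4 - 9 = -6/5
  d6 = d1*2 + d5 = 62/15
  d7 = d4 + d2 + d1 = 193/15
  d8 = d1*2 + 3 = 25/3
Walk from origin (0, 0):
  seg 1: left by d2 = 9 → (-9, 0)
  seg 2: right by d6 = 62/15 → (-73/15, 0)
  seg 3: up by d5 = -6/5 → (-73/15, -6/5)
  seg 4: down by d3 = 20 → (-73/15, -106/5)
  seg 5: right by d5 = -6/5 → (-91/15, -106/5)
  seg 6: down by d3 = 20 → (-91/15, -206/5)
  seg 7: left by d2 = 9 → (-226/15, -206/5)
  seg 8: left by d8 = 25/3 → (-117/5, -206/5)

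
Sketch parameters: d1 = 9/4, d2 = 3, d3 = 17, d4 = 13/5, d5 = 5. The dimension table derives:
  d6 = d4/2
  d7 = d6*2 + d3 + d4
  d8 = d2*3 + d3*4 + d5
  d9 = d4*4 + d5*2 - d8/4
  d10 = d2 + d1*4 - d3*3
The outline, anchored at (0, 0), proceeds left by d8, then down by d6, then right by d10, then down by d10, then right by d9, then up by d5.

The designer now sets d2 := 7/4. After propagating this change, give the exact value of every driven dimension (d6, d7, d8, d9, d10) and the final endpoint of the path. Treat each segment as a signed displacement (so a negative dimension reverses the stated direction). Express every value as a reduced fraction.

d6 = 13/10
d7 = 111/5
d8 = 313/4
d9 = 67/80
d10 = -161/4
endpoint = (-9413/80, 879/20)

Apply edit: d2 := 7/4
  d6 = d4/2 = 13/10
  d7 = d6*2 + d3 + d4 = 111/5
  d8 = d2*3 + d3*4 + d5 = 313/4
  d9 = d4*4 + d5*2 - d8/4 = 67/80
  d10 = d2 + d1*4 - d3*3 = -161/4
Walk from origin (0, 0):
  seg 1: left by d8 = 313/4 → (-313/4, 0)
  seg 2: down by d6 = 13/10 → (-313/4, -13/10)
  seg 3: right by d10 = -161/4 → (-237/2, -13/10)
  seg 4: down by d10 = -161/4 → (-237/2, 779/20)
  seg 5: right by d9 = 67/80 → (-9413/80, 779/20)
  seg 6: up by d5 = 5 → (-9413/80, 879/20)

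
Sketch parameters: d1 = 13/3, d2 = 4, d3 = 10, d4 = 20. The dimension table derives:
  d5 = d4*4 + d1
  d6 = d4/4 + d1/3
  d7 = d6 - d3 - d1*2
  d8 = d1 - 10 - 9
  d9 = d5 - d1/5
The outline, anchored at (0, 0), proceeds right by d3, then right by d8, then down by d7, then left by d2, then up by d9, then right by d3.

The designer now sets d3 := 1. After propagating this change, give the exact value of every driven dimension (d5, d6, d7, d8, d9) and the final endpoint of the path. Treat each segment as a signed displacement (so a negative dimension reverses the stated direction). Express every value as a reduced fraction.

d5 = 253/3
d6 = 58/9
d7 = -29/9
d8 = -44/3
d9 = 1252/15
endpoint = (-50/3, 3901/45)

Apply edit: d3 := 1
  d5 = d4*4 + d1 = 253/3
  d6 = d4/4 + d1/3 = 58/9
  d7 = d6 - d3 - d1*2 = -29/9
  d8 = d1 - 10 - 9 = -44/3
  d9 = d5 - d1/5 = 1252/15
Walk from origin (0, 0):
  seg 1: right by d3 = 1 → (1, 0)
  seg 2: right by d8 = -44/3 → (-41/3, 0)
  seg 3: down by d7 = -29/9 → (-41/3, 29/9)
  seg 4: left by d2 = 4 → (-53/3, 29/9)
  seg 5: up by d9 = 1252/15 → (-53/3, 3901/45)
  seg 6: right by d3 = 1 → (-50/3, 3901/45)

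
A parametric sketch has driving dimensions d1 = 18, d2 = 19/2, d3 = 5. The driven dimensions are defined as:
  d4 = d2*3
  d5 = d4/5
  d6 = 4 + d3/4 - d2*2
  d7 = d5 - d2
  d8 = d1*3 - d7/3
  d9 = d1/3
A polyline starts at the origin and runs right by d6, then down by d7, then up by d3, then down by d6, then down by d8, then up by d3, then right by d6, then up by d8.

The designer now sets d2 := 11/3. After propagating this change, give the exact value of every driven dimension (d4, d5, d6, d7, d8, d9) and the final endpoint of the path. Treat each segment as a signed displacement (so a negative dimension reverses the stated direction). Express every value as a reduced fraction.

d4 = 11
d5 = 11/5
d6 = -25/12
d7 = -22/15
d8 = 2452/45
d9 = 6
endpoint = (-25/6, 271/20)

Apply edit: d2 := 11/3
  d4 = d2*3 = 11
  d5 = d4/5 = 11/5
  d6 = 4 + d3/4 - d2*2 = -25/12
  d7 = d5 - d2 = -22/15
  d8 = d1*3 - d7/3 = 2452/45
  d9 = d1/3 = 6
Walk from origin (0, 0):
  seg 1: right by d6 = -25/12 → (-25/12, 0)
  seg 2: down by d7 = -22/15 → (-25/12, 22/15)
  seg 3: up by d3 = 5 → (-25/12, 97/15)
  seg 4: down by d6 = -25/12 → (-25/12, 171/20)
  seg 5: down by d8 = 2452/45 → (-25/12, -8269/180)
  seg 6: up by d3 = 5 → (-25/12, -7369/180)
  seg 7: right by d6 = -25/12 → (-25/6, -7369/180)
  seg 8: up by d8 = 2452/45 → (-25/6, 271/20)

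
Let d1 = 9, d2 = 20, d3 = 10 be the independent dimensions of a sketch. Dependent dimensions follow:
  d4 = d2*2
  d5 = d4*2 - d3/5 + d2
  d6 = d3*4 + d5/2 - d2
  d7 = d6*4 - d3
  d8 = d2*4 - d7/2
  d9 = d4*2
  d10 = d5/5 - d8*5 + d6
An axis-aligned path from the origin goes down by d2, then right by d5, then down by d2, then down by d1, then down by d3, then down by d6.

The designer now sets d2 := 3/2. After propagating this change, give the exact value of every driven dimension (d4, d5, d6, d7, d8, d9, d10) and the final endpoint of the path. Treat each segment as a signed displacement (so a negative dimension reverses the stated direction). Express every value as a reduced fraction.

Apply edit: d2 := 3/2
  d4 = d2*2 = 3
  d5 = d4*2 - d3/5 + d2 = 11/2
  d6 = d3*4 + d5/2 - d2 = 165/4
  d7 = d6*4 - d3 = 155
  d8 = d2*4 - d7/2 = -143/2
  d9 = d4*2 = 6
  d10 = d5/5 - d8*5 + d6 = 7997/20
Walk from origin (0, 0):
  seg 1: down by d2 = 3/2 → (0, -3/2)
  seg 2: right by d5 = 11/2 → (11/2, -3/2)
  seg 3: down by d2 = 3/2 → (11/2, -3)
  seg 4: down by d1 = 9 → (11/2, -12)
  seg 5: down by d3 = 10 → (11/2, -22)
  seg 6: down by d6 = 165/4 → (11/2, -253/4)

d4 = 3
d5 = 11/2
d6 = 165/4
d7 = 155
d8 = -143/2
d9 = 6
d10 = 7997/20
endpoint = (11/2, -253/4)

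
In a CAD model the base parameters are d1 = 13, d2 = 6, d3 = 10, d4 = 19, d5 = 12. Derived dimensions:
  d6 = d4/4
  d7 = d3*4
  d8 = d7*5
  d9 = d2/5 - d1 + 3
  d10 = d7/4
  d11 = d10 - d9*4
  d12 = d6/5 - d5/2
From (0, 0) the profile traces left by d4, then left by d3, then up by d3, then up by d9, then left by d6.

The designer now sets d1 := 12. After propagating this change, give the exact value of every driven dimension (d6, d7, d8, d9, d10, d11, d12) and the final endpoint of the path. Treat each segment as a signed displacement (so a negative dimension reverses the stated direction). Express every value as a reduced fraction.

d6 = 19/4
d7 = 40
d8 = 200
d9 = -39/5
d10 = 10
d11 = 206/5
d12 = -101/20
endpoint = (-135/4, 11/5)

Apply edit: d1 := 12
  d6 = d4/4 = 19/4
  d7 = d3*4 = 40
  d8 = d7*5 = 200
  d9 = d2/5 - d1 + 3 = -39/5
  d10 = d7/4 = 10
  d11 = d10 - d9*4 = 206/5
  d12 = d6/5 - d5/2 = -101/20
Walk from origin (0, 0):
  seg 1: left by d4 = 19 → (-19, 0)
  seg 2: left by d3 = 10 → (-29, 0)
  seg 3: up by d3 = 10 → (-29, 10)
  seg 4: up by d9 = -39/5 → (-29, 11/5)
  seg 5: left by d6 = 19/4 → (-135/4, 11/5)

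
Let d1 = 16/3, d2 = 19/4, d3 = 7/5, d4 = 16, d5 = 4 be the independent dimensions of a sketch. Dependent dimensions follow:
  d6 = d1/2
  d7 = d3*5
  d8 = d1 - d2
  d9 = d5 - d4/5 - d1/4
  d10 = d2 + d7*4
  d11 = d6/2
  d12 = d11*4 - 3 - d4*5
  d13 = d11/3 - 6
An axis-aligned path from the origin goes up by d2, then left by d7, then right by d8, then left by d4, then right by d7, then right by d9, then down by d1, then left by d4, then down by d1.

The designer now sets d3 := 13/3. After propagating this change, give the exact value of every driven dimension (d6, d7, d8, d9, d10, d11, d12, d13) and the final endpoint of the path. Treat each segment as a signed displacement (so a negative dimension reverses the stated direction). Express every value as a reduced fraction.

d6 = 8/3
d7 = 65/3
d8 = 7/12
d9 = -8/15
d10 = 1097/12
d11 = 4/3
d12 = -233/3
d13 = -50/9
endpoint = (-639/20, -71/12)

Apply edit: d3 := 13/3
  d6 = d1/2 = 8/3
  d7 = d3*5 = 65/3
  d8 = d1 - d2 = 7/12
  d9 = d5 - d4/5 - d1/4 = -8/15
  d10 = d2 + d7*4 = 1097/12
  d11 = d6/2 = 4/3
  d12 = d11*4 - 3 - d4*5 = -233/3
  d13 = d11/3 - 6 = -50/9
Walk from origin (0, 0):
  seg 1: up by d2 = 19/4 → (0, 19/4)
  seg 2: left by d7 = 65/3 → (-65/3, 19/4)
  seg 3: right by d8 = 7/12 → (-253/12, 19/4)
  seg 4: left by d4 = 16 → (-445/12, 19/4)
  seg 5: right by d7 = 65/3 → (-185/12, 19/4)
  seg 6: right by d9 = -8/15 → (-319/20, 19/4)
  seg 7: down by d1 = 16/3 → (-319/20, -7/12)
  seg 8: left by d4 = 16 → (-639/20, -7/12)
  seg 9: down by d1 = 16/3 → (-639/20, -71/12)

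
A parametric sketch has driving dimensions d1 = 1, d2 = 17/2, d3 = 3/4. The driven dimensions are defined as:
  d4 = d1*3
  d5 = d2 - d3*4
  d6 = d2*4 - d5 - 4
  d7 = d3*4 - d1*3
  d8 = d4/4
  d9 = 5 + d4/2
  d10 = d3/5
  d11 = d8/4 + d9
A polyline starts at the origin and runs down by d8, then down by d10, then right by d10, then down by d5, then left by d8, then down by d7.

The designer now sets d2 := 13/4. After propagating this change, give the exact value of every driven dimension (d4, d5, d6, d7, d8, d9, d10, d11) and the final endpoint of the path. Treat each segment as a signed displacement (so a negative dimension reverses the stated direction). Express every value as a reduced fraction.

Apply edit: d2 := 13/4
  d4 = d1*3 = 3
  d5 = d2 - d3*4 = 1/4
  d6 = d2*4 - d5 - 4 = 35/4
  d7 = d3*4 - d1*3 = 0
  d8 = d4/4 = 3/4
  d9 = 5 + d4/2 = 13/2
  d10 = d3/5 = 3/20
  d11 = d8/4 + d9 = 107/16
Walk from origin (0, 0):
  seg 1: down by d8 = 3/4 → (0, -3/4)
  seg 2: down by d10 = 3/20 → (0, -9/10)
  seg 3: right by d10 = 3/20 → (3/20, -9/10)
  seg 4: down by d5 = 1/4 → (3/20, -23/20)
  seg 5: left by d8 = 3/4 → (-3/5, -23/20)
  seg 6: down by d7 = 0 → (-3/5, -23/20)

d4 = 3
d5 = 1/4
d6 = 35/4
d7 = 0
d8 = 3/4
d9 = 13/2
d10 = 3/20
d11 = 107/16
endpoint = (-3/5, -23/20)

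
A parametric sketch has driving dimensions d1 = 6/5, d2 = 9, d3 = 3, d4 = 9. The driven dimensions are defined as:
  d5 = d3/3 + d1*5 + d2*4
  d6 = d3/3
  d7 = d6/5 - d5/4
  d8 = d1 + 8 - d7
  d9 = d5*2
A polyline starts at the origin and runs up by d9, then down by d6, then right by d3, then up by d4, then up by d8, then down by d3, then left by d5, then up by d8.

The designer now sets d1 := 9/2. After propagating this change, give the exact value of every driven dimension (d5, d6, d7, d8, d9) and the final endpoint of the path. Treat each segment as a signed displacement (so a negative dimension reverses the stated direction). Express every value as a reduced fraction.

d5 = 119/2
d6 = 1
d7 = -587/40
d8 = 1087/40
d9 = 119
endpoint = (-113/2, 3567/20)

Apply edit: d1 := 9/2
  d5 = d3/3 + d1*5 + d2*4 = 119/2
  d6 = d3/3 = 1
  d7 = d6/5 - d5/4 = -587/40
  d8 = d1 + 8 - d7 = 1087/40
  d9 = d5*2 = 119
Walk from origin (0, 0):
  seg 1: up by d9 = 119 → (0, 119)
  seg 2: down by d6 = 1 → (0, 118)
  seg 3: right by d3 = 3 → (3, 118)
  seg 4: up by d4 = 9 → (3, 127)
  seg 5: up by d8 = 1087/40 → (3, 6167/40)
  seg 6: down by d3 = 3 → (3, 6047/40)
  seg 7: left by d5 = 119/2 → (-113/2, 6047/40)
  seg 8: up by d8 = 1087/40 → (-113/2, 3567/20)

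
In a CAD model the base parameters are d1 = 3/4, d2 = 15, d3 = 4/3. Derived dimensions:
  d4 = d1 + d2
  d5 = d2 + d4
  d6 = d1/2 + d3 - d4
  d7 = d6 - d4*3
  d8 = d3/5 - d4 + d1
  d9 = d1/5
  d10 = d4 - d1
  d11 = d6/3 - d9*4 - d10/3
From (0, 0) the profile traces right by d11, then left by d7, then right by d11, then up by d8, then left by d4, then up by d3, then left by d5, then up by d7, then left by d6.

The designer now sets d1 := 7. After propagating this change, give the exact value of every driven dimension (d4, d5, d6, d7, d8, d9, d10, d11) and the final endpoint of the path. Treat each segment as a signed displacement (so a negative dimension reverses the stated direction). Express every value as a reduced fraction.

d4 = 22
d5 = 37
d6 = -103/6
d7 = -499/6
d8 = -221/15
d9 = 7/5
d10 = 15
d11 = -1469/90
endpoint = (391/45, -2897/30)

Apply edit: d1 := 7
  d4 = d1 + d2 = 22
  d5 = d2 + d4 = 37
  d6 = d1/2 + d3 - d4 = -103/6
  d7 = d6 - d4*3 = -499/6
  d8 = d3/5 - d4 + d1 = -221/15
  d9 = d1/5 = 7/5
  d10 = d4 - d1 = 15
  d11 = d6/3 - d9*4 - d10/3 = -1469/90
Walk from origin (0, 0):
  seg 1: right by d11 = -1469/90 → (-1469/90, 0)
  seg 2: left by d7 = -499/6 → (3008/45, 0)
  seg 3: right by d11 = -1469/90 → (4547/90, 0)
  seg 4: up by d8 = -221/15 → (4547/90, -221/15)
  seg 5: left by d4 = 22 → (2567/90, -221/15)
  seg 6: up by d3 = 4/3 → (2567/90, -67/5)
  seg 7: left by d5 = 37 → (-763/90, -67/5)
  seg 8: up by d7 = -499/6 → (-763/90, -2897/30)
  seg 9: left by d6 = -103/6 → (391/45, -2897/30)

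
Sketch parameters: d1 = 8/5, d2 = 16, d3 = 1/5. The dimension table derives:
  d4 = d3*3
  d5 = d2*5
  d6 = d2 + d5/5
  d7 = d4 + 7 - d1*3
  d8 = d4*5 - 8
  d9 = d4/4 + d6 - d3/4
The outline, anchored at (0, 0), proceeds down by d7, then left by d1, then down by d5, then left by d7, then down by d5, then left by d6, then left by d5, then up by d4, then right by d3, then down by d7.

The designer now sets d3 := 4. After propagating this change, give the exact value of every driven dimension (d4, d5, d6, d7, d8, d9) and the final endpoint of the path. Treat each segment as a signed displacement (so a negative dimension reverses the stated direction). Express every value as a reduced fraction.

Apply edit: d3 := 4
  d4 = d3*3 = 12
  d5 = d2*5 = 80
  d6 = d2 + d5/5 = 32
  d7 = d4 + 7 - d1*3 = 71/5
  d8 = d4*5 - 8 = 52
  d9 = d4/4 + d6 - d3/4 = 34
Walk from origin (0, 0):
  seg 1: down by d7 = 71/5 → (0, -71/5)
  seg 2: left by d1 = 8/5 → (-8/5, -71/5)
  seg 3: down by d5 = 80 → (-8/5, -471/5)
  seg 4: left by d7 = 71/5 → (-79/5, -471/5)
  seg 5: down by d5 = 80 → (-79/5, -871/5)
  seg 6: left by d6 = 32 → (-239/5, -871/5)
  seg 7: left by d5 = 80 → (-639/5, -871/5)
  seg 8: up by d4 = 12 → (-639/5, -811/5)
  seg 9: right by d3 = 4 → (-619/5, -811/5)
  seg 10: down by d7 = 71/5 → (-619/5, -882/5)

d4 = 12
d5 = 80
d6 = 32
d7 = 71/5
d8 = 52
d9 = 34
endpoint = (-619/5, -882/5)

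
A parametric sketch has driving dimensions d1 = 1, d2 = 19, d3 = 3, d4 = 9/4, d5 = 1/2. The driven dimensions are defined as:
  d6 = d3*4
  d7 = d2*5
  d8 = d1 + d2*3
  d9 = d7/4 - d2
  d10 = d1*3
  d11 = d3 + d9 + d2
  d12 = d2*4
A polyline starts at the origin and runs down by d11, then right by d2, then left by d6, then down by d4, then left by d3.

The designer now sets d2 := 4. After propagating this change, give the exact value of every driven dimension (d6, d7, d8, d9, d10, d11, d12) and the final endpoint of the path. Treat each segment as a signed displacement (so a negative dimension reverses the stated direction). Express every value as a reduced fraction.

Apply edit: d2 := 4
  d6 = d3*4 = 12
  d7 = d2*5 = 20
  d8 = d1 + d2*3 = 13
  d9 = d7/4 - d2 = 1
  d10 = d1*3 = 3
  d11 = d3 + d9 + d2 = 8
  d12 = d2*4 = 16
Walk from origin (0, 0):
  seg 1: down by d11 = 8 → (0, -8)
  seg 2: right by d2 = 4 → (4, -8)
  seg 3: left by d6 = 12 → (-8, -8)
  seg 4: down by d4 = 9/4 → (-8, -41/4)
  seg 5: left by d3 = 3 → (-11, -41/4)

d6 = 12
d7 = 20
d8 = 13
d9 = 1
d10 = 3
d11 = 8
d12 = 16
endpoint = (-11, -41/4)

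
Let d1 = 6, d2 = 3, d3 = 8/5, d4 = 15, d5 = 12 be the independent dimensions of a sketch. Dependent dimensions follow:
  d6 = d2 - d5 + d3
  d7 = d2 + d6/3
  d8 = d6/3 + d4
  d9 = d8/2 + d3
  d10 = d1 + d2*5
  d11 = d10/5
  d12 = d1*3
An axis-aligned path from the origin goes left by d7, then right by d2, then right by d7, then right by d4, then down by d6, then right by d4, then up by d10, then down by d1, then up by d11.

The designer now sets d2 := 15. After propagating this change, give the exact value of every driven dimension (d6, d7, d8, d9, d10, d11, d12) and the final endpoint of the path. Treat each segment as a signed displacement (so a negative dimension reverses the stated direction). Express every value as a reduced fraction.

d6 = 23/5
d7 = 248/15
d8 = 248/15
d9 = 148/15
d10 = 81
d11 = 81/5
d12 = 18
endpoint = (45, 433/5)

Apply edit: d2 := 15
  d6 = d2 - d5 + d3 = 23/5
  d7 = d2 + d6/3 = 248/15
  d8 = d6/3 + d4 = 248/15
  d9 = d8/2 + d3 = 148/15
  d10 = d1 + d2*5 = 81
  d11 = d10/5 = 81/5
  d12 = d1*3 = 18
Walk from origin (0, 0):
  seg 1: left by d7 = 248/15 → (-248/15, 0)
  seg 2: right by d2 = 15 → (-23/15, 0)
  seg 3: right by d7 = 248/15 → (15, 0)
  seg 4: right by d4 = 15 → (30, 0)
  seg 5: down by d6 = 23/5 → (30, -23/5)
  seg 6: right by d4 = 15 → (45, -23/5)
  seg 7: up by d10 = 81 → (45, 382/5)
  seg 8: down by d1 = 6 → (45, 352/5)
  seg 9: up by d11 = 81/5 → (45, 433/5)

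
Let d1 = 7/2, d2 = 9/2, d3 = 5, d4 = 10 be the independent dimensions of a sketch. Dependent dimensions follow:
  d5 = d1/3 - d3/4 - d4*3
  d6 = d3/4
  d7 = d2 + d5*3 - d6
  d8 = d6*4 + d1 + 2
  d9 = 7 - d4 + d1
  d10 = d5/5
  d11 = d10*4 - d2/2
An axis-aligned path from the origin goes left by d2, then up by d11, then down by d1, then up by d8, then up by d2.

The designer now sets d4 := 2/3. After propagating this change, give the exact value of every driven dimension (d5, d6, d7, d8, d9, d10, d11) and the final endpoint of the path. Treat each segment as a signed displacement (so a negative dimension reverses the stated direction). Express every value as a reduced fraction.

d5 = -25/12
d6 = 5/4
d7 = -3
d8 = 21/2
d9 = 59/6
d10 = -5/12
d11 = -47/12
endpoint = (-9/2, 91/12)

Apply edit: d4 := 2/3
  d5 = d1/3 - d3/4 - d4*3 = -25/12
  d6 = d3/4 = 5/4
  d7 = d2 + d5*3 - d6 = -3
  d8 = d6*4 + d1 + 2 = 21/2
  d9 = 7 - d4 + d1 = 59/6
  d10 = d5/5 = -5/12
  d11 = d10*4 - d2/2 = -47/12
Walk from origin (0, 0):
  seg 1: left by d2 = 9/2 → (-9/2, 0)
  seg 2: up by d11 = -47/12 → (-9/2, -47/12)
  seg 3: down by d1 = 7/2 → (-9/2, -89/12)
  seg 4: up by d8 = 21/2 → (-9/2, 37/12)
  seg 5: up by d2 = 9/2 → (-9/2, 91/12)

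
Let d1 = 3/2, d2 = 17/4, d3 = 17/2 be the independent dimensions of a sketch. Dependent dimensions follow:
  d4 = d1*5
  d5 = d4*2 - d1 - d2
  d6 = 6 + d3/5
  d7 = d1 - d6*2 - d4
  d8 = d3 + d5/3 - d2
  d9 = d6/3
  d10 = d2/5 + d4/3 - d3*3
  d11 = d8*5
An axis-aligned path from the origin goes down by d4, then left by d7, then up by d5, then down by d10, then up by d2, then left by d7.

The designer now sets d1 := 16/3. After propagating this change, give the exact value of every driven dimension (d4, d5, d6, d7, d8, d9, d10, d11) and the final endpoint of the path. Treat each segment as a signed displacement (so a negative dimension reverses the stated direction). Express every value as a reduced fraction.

Apply edit: d1 := 16/3
  d4 = d1*5 = 80/3
  d5 = d4*2 - d1 - d2 = 175/4
  d6 = 6 + d3/5 = 77/10
  d7 = d1 - d6*2 - d4 = -551/15
  d8 = d3 + d5/3 - d2 = 113/6
  d9 = d6/3 = 77/30
  d10 = d2/5 + d4/3 - d3*3 = -2837/180
  d11 = d8*5 = 565/6
Walk from origin (0, 0):
  seg 1: down by d4 = 80/3 → (0, -80/3)
  seg 2: left by d7 = -551/15 → (551/15, -80/3)
  seg 3: up by d5 = 175/4 → (551/15, 205/12)
  seg 4: down by d10 = -2837/180 → (551/15, 1478/45)
  seg 5: up by d2 = 17/4 → (551/15, 6677/180)
  seg 6: left by d7 = -551/15 → (1102/15, 6677/180)

d4 = 80/3
d5 = 175/4
d6 = 77/10
d7 = -551/15
d8 = 113/6
d9 = 77/30
d10 = -2837/180
d11 = 565/6
endpoint = (1102/15, 6677/180)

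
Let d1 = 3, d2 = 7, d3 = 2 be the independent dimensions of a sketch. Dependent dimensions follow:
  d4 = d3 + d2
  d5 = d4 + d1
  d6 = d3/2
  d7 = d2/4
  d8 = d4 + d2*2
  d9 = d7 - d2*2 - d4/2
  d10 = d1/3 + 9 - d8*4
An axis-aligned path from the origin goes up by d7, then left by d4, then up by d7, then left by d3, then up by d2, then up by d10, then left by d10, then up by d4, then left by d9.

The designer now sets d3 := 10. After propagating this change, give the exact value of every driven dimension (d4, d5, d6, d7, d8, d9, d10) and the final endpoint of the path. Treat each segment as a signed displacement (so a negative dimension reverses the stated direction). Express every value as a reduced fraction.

Apply edit: d3 := 10
  d4 = d3 + d2 = 17
  d5 = d4 + d1 = 20
  d6 = d3/2 = 5
  d7 = d2/4 = 7/4
  d8 = d4 + d2*2 = 31
  d9 = d7 - d2*2 - d4/2 = -83/4
  d10 = d1/3 + 9 - d8*4 = -114
Walk from origin (0, 0):
  seg 1: up by d7 = 7/4 → (0, 7/4)
  seg 2: left by d4 = 17 → (-17, 7/4)
  seg 3: up by d7 = 7/4 → (-17, 7/2)
  seg 4: left by d3 = 10 → (-27, 7/2)
  seg 5: up by d2 = 7 → (-27, 21/2)
  seg 6: up by d10 = -114 → (-27, -207/2)
  seg 7: left by d10 = -114 → (87, -207/2)
  seg 8: up by d4 = 17 → (87, -173/2)
  seg 9: left by d9 = -83/4 → (431/4, -173/2)

d4 = 17
d5 = 20
d6 = 5
d7 = 7/4
d8 = 31
d9 = -83/4
d10 = -114
endpoint = (431/4, -173/2)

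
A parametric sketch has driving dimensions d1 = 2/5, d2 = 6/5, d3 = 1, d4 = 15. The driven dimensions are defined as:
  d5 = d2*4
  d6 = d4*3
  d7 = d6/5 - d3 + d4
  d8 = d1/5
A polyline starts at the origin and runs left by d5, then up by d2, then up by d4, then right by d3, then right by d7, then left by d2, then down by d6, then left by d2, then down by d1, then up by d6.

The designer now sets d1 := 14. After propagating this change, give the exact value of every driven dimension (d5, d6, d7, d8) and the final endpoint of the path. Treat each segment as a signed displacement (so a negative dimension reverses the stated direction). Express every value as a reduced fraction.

Apply edit: d1 := 14
  d5 = d2*4 = 24/5
  d6 = d4*3 = 45
  d7 = d6/5 - d3 + d4 = 23
  d8 = d1/5 = 14/5
Walk from origin (0, 0):
  seg 1: left by d5 = 24/5 → (-24/5, 0)
  seg 2: up by d2 = 6/5 → (-24/5, 6/5)
  seg 3: up by d4 = 15 → (-24/5, 81/5)
  seg 4: right by d3 = 1 → (-19/5, 81/5)
  seg 5: right by d7 = 23 → (96/5, 81/5)
  seg 6: left by d2 = 6/5 → (18, 81/5)
  seg 7: down by d6 = 45 → (18, -144/5)
  seg 8: left by d2 = 6/5 → (84/5, -144/5)
  seg 9: down by d1 = 14 → (84/5, -214/5)
  seg 10: up by d6 = 45 → (84/5, 11/5)

d5 = 24/5
d6 = 45
d7 = 23
d8 = 14/5
endpoint = (84/5, 11/5)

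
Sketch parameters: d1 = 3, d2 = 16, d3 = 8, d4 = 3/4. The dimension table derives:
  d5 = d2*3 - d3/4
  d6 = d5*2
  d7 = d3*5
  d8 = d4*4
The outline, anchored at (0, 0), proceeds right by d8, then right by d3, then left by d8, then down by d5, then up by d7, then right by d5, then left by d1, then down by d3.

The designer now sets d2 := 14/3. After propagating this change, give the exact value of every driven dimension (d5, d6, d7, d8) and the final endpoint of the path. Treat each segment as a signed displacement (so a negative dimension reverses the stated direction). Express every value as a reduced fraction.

Apply edit: d2 := 14/3
  d5 = d2*3 - d3/4 = 12
  d6 = d5*2 = 24
  d7 = d3*5 = 40
  d8 = d4*4 = 3
Walk from origin (0, 0):
  seg 1: right by d8 = 3 → (3, 0)
  seg 2: right by d3 = 8 → (11, 0)
  seg 3: left by d8 = 3 → (8, 0)
  seg 4: down by d5 = 12 → (8, -12)
  seg 5: up by d7 = 40 → (8, 28)
  seg 6: right by d5 = 12 → (20, 28)
  seg 7: left by d1 = 3 → (17, 28)
  seg 8: down by d3 = 8 → (17, 20)

d5 = 12
d6 = 24
d7 = 40
d8 = 3
endpoint = (17, 20)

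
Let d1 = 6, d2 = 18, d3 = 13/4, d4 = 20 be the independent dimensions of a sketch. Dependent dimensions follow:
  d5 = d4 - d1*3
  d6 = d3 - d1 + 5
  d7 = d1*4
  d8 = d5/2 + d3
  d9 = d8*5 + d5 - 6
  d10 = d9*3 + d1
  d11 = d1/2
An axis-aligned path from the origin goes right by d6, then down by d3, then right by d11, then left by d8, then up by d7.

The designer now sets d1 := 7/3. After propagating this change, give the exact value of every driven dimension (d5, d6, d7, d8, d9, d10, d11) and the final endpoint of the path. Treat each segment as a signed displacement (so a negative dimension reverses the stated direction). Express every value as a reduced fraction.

Apply edit: d1 := 7/3
  d5 = d4 - d1*3 = 13
  d6 = d3 - d1 + 5 = 71/12
  d7 = d1*4 = 28/3
  d8 = d5/2 + d3 = 39/4
  d9 = d8*5 + d5 - 6 = 223/4
  d10 = d9*3 + d1 = 2035/12
  d11 = d1/2 = 7/6
Walk from origin (0, 0):
  seg 1: right by d6 = 71/12 → (71/12, 0)
  seg 2: down by d3 = 13/4 → (71/12, -13/4)
  seg 3: right by d11 = 7/6 → (85/12, -13/4)
  seg 4: left by d8 = 39/4 → (-8/3, -13/4)
  seg 5: up by d7 = 28/3 → (-8/3, 73/12)

d5 = 13
d6 = 71/12
d7 = 28/3
d8 = 39/4
d9 = 223/4
d10 = 2035/12
d11 = 7/6
endpoint = (-8/3, 73/12)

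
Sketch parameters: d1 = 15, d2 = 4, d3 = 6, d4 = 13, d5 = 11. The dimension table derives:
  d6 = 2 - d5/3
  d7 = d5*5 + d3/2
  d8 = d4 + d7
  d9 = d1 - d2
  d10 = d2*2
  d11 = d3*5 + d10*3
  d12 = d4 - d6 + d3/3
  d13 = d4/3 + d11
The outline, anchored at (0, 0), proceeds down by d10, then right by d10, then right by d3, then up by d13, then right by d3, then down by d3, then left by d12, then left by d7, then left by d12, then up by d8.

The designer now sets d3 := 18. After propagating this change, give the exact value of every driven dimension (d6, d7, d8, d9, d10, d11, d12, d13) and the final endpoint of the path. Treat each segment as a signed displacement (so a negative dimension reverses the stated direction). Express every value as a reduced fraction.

Apply edit: d3 := 18
  d6 = 2 - d5/3 = -5/3
  d7 = d5*5 + d3/2 = 64
  d8 = d4 + d7 = 77
  d9 = d1 - d2 = 11
  d10 = d2*2 = 8
  d11 = d3*5 + d10*3 = 114
  d12 = d4 - d6 + d3/3 = 62/3
  d13 = d4/3 + d11 = 355/3
Walk from origin (0, 0):
  seg 1: down by d10 = 8 → (0, -8)
  seg 2: right by d10 = 8 → (8, -8)
  seg 3: right by d3 = 18 → (26, -8)
  seg 4: up by d13 = 355/3 → (26, 331/3)
  seg 5: right by d3 = 18 → (44, 331/3)
  seg 6: down by d3 = 18 → (44, 277/3)
  seg 7: left by d12 = 62/3 → (70/3, 277/3)
  seg 8: left by d7 = 64 → (-122/3, 277/3)
  seg 9: left by d12 = 62/3 → (-184/3, 277/3)
  seg 10: up by d8 = 77 → (-184/3, 508/3)

d6 = -5/3
d7 = 64
d8 = 77
d9 = 11
d10 = 8
d11 = 114
d12 = 62/3
d13 = 355/3
endpoint = (-184/3, 508/3)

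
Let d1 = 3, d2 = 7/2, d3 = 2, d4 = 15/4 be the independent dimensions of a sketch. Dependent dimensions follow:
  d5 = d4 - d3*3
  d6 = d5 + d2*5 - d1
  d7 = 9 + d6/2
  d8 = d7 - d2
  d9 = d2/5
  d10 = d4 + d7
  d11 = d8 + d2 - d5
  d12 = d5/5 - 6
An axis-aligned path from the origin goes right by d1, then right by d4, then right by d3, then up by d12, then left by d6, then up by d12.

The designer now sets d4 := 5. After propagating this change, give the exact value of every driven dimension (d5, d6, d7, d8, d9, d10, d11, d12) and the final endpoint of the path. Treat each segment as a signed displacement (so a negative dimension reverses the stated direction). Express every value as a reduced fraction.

d5 = -1
d6 = 27/2
d7 = 63/4
d8 = 49/4
d9 = 7/10
d10 = 83/4
d11 = 67/4
d12 = -31/5
endpoint = (-7/2, -62/5)

Apply edit: d4 := 5
  d5 = d4 - d3*3 = -1
  d6 = d5 + d2*5 - d1 = 27/2
  d7 = 9 + d6/2 = 63/4
  d8 = d7 - d2 = 49/4
  d9 = d2/5 = 7/10
  d10 = d4 + d7 = 83/4
  d11 = d8 + d2 - d5 = 67/4
  d12 = d5/5 - 6 = -31/5
Walk from origin (0, 0):
  seg 1: right by d1 = 3 → (3, 0)
  seg 2: right by d4 = 5 → (8, 0)
  seg 3: right by d3 = 2 → (10, 0)
  seg 4: up by d12 = -31/5 → (10, -31/5)
  seg 5: left by d6 = 27/2 → (-7/2, -31/5)
  seg 6: up by d12 = -31/5 → (-7/2, -62/5)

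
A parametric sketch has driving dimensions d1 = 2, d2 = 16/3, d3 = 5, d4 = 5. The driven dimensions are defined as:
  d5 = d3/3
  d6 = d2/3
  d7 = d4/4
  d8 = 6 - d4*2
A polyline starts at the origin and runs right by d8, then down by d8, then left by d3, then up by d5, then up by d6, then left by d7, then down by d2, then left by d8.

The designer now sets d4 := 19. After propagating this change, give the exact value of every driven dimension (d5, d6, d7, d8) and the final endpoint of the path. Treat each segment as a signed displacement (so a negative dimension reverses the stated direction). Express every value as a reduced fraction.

Apply edit: d4 := 19
  d5 = d3/3 = 5/3
  d6 = d2/3 = 16/9
  d7 = d4/4 = 19/4
  d8 = 6 - d4*2 = -32
Walk from origin (0, 0):
  seg 1: right by d8 = -32 → (-32, 0)
  seg 2: down by d8 = -32 → (-32, 32)
  seg 3: left by d3 = 5 → (-37, 32)
  seg 4: up by d5 = 5/3 → (-37, 101/3)
  seg 5: up by d6 = 16/9 → (-37, 319/9)
  seg 6: left by d7 = 19/4 → (-167/4, 319/9)
  seg 7: down by d2 = 16/3 → (-167/4, 271/9)
  seg 8: left by d8 = -32 → (-39/4, 271/9)

d5 = 5/3
d6 = 16/9
d7 = 19/4
d8 = -32
endpoint = (-39/4, 271/9)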